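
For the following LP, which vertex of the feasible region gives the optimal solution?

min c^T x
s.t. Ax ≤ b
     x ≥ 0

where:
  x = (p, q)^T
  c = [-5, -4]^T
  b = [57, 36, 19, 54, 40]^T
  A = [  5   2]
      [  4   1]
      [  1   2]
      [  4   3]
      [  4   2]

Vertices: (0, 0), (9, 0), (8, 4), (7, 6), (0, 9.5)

Evaluate the objective at each vertex of the feasible region:
  z(0, 0) = 0
  z(9, 0) = -45
  z(8, 4) = -56
  z(7, 6) = -59  ←
  z(0, 9.5) = -38
The minimum is at p = 7, q = 6.

(7, 6)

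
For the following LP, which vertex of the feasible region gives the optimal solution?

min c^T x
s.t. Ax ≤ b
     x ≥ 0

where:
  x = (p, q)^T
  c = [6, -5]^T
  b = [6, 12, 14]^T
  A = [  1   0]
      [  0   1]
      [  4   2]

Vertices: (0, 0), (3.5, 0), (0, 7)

Evaluate the objective at each vertex of the feasible region:
  z(0, 0) = 0
  z(3.5, 0) = 21
  z(0, 7) = -35  ←
The minimum is at p = 0, q = 7.

(0, 7)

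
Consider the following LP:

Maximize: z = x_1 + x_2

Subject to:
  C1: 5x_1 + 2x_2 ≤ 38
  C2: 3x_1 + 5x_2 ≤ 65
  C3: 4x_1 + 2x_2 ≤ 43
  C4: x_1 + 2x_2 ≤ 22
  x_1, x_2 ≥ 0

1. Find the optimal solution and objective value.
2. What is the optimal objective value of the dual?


1. x_1 = 4, x_2 = 9, z = 13
2. 13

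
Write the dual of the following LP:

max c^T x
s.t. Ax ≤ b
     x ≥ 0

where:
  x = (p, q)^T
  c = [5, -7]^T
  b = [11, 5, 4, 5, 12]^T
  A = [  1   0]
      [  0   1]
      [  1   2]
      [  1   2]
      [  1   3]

Primal max cᵀx s.t. Ax ≤ b, x ≥ 0  →  Dual min bᵀy s.t. Aᵀy ≥ c, y ≥ 0.

Minimize: z = 11y1 + 5y2 + 4y3 + 5y4 + 12y5

Subject to:
  y1 + y3 + y4 + y5 ≥ 5
  y2 + 2y3 + 2y4 + 3y5 ≥ -7
  y1, y2, y3, y4, y5 ≥ 0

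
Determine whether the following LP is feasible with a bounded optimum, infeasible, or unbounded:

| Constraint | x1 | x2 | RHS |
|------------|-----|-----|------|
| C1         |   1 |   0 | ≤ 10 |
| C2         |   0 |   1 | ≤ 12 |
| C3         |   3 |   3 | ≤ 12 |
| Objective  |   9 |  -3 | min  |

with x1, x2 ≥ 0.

Feasible with a bounded optimal solution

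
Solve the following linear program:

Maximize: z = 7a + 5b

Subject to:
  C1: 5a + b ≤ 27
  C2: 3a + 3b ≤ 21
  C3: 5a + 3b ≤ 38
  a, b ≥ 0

Evaluate the objective at each vertex of the feasible region:
  z(0, 0) = 0
  z(5.4, 0) = 37.8
  z(5, 2) = 45  ←
  z(0, 7) = 35
The maximum is at a = 5, b = 2.

a = 5, b = 2, z = 45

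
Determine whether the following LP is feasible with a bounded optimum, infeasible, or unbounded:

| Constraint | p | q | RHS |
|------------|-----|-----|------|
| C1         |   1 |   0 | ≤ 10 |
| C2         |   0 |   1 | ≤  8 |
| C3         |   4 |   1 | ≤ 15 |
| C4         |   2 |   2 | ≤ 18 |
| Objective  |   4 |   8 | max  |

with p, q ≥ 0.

Feasible with a bounded optimal solution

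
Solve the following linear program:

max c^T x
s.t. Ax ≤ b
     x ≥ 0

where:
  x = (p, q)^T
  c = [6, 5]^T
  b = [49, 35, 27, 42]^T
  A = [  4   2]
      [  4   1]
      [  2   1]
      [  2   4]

Evaluate the objective at each vertex of the feasible region:
  z(0, 0) = 0
  z(8.75, 0) = 52.5
  z(7, 7) = 77  ←
  z(0, 10.5) = 52.5
The maximum is at p = 7, q = 7.

p = 7, q = 7, z = 77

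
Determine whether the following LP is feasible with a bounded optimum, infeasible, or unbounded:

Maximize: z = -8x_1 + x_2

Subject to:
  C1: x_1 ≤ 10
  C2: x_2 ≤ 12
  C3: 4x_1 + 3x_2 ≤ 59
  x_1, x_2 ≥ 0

Feasible with a bounded optimal solution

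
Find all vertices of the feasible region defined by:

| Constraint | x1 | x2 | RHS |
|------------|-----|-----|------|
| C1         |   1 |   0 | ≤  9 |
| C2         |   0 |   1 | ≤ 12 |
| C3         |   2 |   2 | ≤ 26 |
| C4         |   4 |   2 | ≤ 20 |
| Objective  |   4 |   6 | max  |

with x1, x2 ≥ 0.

(0, 0), (5, 0), (0, 10)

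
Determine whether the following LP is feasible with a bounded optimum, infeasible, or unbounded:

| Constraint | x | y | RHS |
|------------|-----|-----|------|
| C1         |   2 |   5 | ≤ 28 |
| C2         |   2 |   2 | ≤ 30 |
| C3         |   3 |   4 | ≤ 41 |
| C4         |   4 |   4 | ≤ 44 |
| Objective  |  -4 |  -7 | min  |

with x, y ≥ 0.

Feasible with a bounded optimal solution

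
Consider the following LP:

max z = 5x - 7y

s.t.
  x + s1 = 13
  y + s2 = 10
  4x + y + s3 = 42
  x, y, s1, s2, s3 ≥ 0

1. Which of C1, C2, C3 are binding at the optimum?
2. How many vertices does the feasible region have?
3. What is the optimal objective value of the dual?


1. C3
2. 4
3. 52.5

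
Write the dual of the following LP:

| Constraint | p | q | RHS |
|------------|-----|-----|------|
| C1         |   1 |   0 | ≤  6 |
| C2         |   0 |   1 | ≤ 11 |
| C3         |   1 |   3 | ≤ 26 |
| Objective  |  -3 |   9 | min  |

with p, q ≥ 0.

Primal min cᵀx s.t. Ax ≤ b, x ≥ 0  →  Dual max −bᵀy s.t. Aᵀy ≥ −c, y ≥ 0.

Maximize: z = -6y1 - 11y2 - 26y3

Subject to:
  y1 + y3 ≥ 3
  y2 + 3y3 ≥ -9
  y1, y2, y3 ≥ 0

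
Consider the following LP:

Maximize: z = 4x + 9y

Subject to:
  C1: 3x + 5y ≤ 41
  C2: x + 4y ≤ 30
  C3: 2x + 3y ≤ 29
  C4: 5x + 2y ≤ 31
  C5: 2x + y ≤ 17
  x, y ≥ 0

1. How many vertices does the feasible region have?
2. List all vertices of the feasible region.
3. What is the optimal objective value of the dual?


1. 5
2. (0, 0), (6.2, 0), (3.842, 5.895), (2, 7), (0, 7.5)
3. 71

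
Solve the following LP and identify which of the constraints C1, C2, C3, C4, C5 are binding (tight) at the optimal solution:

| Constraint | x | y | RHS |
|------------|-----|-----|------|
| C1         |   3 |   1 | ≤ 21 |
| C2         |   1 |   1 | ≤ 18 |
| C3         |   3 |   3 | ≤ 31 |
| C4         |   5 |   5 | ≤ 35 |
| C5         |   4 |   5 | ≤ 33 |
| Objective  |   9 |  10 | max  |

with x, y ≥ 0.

At x = 2, y = 5, compute slack b - a·x for each constraint:
  C1: 21 − 11 = 10  (slack)
  C2: 18 − 7 = 11  (slack)
  C3: 31 − 21 = 10  (slack)
  C4: 35 − 35 = 0  (binding)
  C5: 33 − 33 = 0  (binding)

Optimal: x = 2, y = 5
Binding: C4, C5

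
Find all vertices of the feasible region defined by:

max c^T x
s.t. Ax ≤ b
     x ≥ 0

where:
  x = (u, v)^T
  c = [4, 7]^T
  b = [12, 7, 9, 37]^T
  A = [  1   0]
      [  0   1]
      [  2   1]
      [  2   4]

(0, 0), (4.5, 0), (1, 7), (0, 7)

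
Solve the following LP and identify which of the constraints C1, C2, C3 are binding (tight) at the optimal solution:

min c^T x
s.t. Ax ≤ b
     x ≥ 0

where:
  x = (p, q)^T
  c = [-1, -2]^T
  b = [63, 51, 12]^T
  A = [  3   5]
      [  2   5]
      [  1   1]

At p = 3, q = 9, compute slack b - a·x for each constraint:
  C1: 63 − 54 = 9  (slack)
  C2: 51 − 51 = 0  (binding)
  C3: 12 − 12 = 0  (binding)

Optimal: p = 3, q = 9
Binding: C2, C3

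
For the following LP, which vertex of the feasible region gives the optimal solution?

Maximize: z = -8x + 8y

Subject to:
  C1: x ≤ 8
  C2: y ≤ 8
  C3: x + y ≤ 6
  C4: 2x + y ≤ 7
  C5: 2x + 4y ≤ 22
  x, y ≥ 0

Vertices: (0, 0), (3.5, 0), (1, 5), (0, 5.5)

Evaluate the objective at each vertex of the feasible region:
  z(0, 0) = 0
  z(3.5, 0) = -28
  z(1, 5) = 32
  z(0, 5.5) = 44  ←
The maximum is at x = 0, y = 5.5.

(0, 5.5)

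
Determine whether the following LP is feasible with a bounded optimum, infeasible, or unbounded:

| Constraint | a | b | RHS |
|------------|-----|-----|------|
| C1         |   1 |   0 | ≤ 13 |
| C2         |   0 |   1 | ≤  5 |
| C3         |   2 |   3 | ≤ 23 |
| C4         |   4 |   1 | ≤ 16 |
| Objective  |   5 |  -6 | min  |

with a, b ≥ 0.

Feasible with a bounded optimal solution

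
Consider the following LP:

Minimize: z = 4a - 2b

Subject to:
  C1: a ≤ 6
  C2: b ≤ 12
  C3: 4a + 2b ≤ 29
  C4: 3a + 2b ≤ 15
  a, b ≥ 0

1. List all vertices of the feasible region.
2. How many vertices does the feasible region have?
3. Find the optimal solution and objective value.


1. (0, 0), (5, 0), (0, 7.5)
2. 3
3. a = 0, b = 7.5, z = -15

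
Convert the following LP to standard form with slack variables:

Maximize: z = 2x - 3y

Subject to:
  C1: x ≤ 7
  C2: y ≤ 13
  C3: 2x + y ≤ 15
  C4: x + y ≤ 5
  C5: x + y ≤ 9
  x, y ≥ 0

max z = 2x - 3y

s.t.
  x + s1 = 7
  y + s2 = 13
  2x + y + s3 = 15
  x + y + s4 = 5
  x + y + s5 = 9
  x, y, s1, s2, s3, s4, s5 ≥ 0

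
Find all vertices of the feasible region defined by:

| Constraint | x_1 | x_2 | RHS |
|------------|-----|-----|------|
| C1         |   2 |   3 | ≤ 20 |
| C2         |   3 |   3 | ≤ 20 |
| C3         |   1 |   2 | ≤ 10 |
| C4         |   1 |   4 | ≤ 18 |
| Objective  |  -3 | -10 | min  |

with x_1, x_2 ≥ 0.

(0, 0), (6.667, 0), (3.333, 3.333), (2, 4), (0, 4.5)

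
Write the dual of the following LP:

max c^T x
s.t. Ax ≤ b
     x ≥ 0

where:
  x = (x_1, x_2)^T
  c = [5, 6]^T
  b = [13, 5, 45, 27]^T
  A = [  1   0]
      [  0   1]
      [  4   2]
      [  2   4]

Primal max cᵀx s.t. Ax ≤ b, x ≥ 0  →  Dual min bᵀy s.t. Aᵀy ≥ c, y ≥ 0.

Minimize: z = 13y1 + 5y2 + 45y3 + 27y4

Subject to:
  y1 + 4y3 + 2y4 ≥ 5
  y2 + 2y3 + 4y4 ≥ 6
  y1, y2, y3, y4 ≥ 0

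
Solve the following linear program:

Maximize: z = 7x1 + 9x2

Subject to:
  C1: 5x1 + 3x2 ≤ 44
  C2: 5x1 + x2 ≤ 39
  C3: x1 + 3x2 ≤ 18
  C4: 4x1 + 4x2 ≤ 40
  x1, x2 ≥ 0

Evaluate the objective at each vertex of the feasible region:
  z(0, 0) = 0
  z(7.8, 0) = 54.6
  z(7.3, 2.5) = 73.6
  z(7, 3) = 76
  z(6, 4) = 78  ←
  z(0, 6) = 54
The maximum is at x1 = 6, x2 = 4.

x1 = 6, x2 = 4, z = 78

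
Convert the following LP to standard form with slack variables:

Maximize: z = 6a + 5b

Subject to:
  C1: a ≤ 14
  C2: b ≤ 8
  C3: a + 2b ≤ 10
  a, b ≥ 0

max z = 6a + 5b

s.t.
  a + s1 = 14
  b + s2 = 8
  a + 2b + s3 = 10
  a, b, s1, s2, s3 ≥ 0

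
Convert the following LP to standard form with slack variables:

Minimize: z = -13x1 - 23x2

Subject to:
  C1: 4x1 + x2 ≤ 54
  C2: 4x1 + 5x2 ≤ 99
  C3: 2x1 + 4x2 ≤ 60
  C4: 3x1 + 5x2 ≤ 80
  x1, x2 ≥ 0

min z = -13x1 - 23x2

s.t.
  4x1 + x2 + s1 = 54
  4x1 + 5x2 + s2 = 99
  2x1 + 4x2 + s3 = 60
  3x1 + 5x2 + s4 = 80
  x1, x2, s1, s2, s3, s4 ≥ 0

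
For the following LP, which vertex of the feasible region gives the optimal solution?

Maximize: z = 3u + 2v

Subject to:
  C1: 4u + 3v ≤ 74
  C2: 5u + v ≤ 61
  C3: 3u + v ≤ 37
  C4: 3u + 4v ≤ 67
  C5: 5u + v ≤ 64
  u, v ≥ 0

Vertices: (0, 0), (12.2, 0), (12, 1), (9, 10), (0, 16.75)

Evaluate the objective at each vertex of the feasible region:
  z(0, 0) = 0
  z(12.2, 0) = 36.6
  z(12, 1) = 38
  z(9, 10) = 47  ←
  z(0, 16.75) = 33.5
The maximum is at u = 9, v = 10.

(9, 10)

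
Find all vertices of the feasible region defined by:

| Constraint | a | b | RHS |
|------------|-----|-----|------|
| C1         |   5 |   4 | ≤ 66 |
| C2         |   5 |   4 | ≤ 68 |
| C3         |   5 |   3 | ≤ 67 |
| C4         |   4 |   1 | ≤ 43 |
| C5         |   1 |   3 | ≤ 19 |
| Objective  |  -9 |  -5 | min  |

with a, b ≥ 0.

(0, 0), (10.75, 0), (10, 3), (0, 6.333)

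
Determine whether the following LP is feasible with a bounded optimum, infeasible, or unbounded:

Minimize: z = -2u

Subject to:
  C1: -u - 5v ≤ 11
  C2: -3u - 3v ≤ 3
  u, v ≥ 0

Unbounded (objective can decrease without bound)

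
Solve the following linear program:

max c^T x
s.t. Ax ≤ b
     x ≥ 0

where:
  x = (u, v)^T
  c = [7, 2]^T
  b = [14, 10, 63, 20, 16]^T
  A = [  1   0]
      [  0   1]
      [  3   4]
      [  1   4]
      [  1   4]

Evaluate the objective at each vertex of the feasible region:
  z(0, 0) = 0
  z(14, 0) = 98
  z(14, 0.5) = 99  ←
  z(0, 4) = 8
The maximum is at u = 14, v = 0.5.

u = 14, v = 0.5, z = 99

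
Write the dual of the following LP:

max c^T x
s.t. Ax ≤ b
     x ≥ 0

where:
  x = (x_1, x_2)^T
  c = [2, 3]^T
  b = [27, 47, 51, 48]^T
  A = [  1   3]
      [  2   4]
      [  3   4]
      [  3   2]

Primal max cᵀx s.t. Ax ≤ b, x ≥ 0  →  Dual min bᵀy s.t. Aᵀy ≥ c, y ≥ 0.

Minimize: z = 27y1 + 47y2 + 51y3 + 48y4

Subject to:
  y1 + 2y2 + 3y3 + 3y4 ≥ 2
  3y1 + 4y2 + 4y3 + 2y4 ≥ 3
  y1, y2, y3, y4 ≥ 0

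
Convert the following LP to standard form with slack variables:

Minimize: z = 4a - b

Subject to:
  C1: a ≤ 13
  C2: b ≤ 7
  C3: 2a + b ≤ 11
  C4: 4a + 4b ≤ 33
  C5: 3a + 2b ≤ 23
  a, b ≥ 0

min z = 4a - b

s.t.
  a + s1 = 13
  b + s2 = 7
  2a + b + s3 = 11
  4a + 4b + s4 = 33
  3a + 2b + s5 = 23
  a, b, s1, s2, s3, s4, s5 ≥ 0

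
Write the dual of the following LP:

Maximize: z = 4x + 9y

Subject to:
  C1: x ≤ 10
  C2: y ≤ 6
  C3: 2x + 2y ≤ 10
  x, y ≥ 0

Primal max cᵀx s.t. Ax ≤ b, x ≥ 0  →  Dual min bᵀy s.t. Aᵀy ≥ c, y ≥ 0.

Minimize: z = 10y1 + 6y2 + 10y3

Subject to:
  y1 + 2y3 ≥ 4
  y2 + 2y3 ≥ 9
  y1, y2, y3 ≥ 0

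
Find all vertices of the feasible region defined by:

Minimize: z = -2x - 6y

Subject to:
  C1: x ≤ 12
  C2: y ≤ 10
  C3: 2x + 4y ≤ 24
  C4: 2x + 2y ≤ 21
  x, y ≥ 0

(0, 0), (10.5, 0), (9, 1.5), (0, 6)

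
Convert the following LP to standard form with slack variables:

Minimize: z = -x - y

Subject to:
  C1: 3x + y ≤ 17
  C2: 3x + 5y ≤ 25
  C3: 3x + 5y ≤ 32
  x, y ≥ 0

min z = -x - y

s.t.
  3x + y + s1 = 17
  3x + 5y + s2 = 25
  3x + 5y + s3 = 32
  x, y, s1, s2, s3 ≥ 0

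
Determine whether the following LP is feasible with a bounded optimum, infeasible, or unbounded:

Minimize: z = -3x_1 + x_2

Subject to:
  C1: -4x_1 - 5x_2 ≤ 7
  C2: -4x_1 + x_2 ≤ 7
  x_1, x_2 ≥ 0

Unbounded (objective can decrease without bound)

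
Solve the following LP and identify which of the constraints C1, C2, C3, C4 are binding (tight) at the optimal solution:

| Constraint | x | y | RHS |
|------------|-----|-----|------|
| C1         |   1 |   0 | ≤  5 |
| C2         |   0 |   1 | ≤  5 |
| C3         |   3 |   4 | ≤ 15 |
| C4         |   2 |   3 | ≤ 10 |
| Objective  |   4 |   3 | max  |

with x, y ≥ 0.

At x = 5, y = 0, compute slack b - a·x for each constraint:
  C1: 5 − 5 = 0  (binding)
  C2: 5 − 0 = 5  (slack)
  C3: 15 − 15 = 0  (binding)
  C4: 10 − 10 = 0  (binding)

Optimal: x = 5, y = 0
Binding: C1, C3, C4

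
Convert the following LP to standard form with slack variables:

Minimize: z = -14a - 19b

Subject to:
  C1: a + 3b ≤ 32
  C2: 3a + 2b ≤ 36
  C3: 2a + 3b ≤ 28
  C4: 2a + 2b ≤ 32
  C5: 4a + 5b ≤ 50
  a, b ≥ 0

min z = -14a - 19b

s.t.
  a + 3b + s1 = 32
  3a + 2b + s2 = 36
  2a + 3b + s3 = 28
  2a + 2b + s4 = 32
  4a + 5b + s5 = 50
  a, b, s1, s2, s3, s4, s5 ≥ 0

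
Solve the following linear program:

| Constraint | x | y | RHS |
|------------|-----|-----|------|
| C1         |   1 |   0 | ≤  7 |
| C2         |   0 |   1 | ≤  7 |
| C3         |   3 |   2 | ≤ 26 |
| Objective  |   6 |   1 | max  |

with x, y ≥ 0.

Evaluate the objective at each vertex of the feasible region:
  z(0, 0) = 0
  z(7, 0) = 42
  z(7, 2.5) = 44.5  ←
  z(4, 7) = 31
  z(0, 7) = 7
The maximum is at x = 7, y = 2.5.

x = 7, y = 2.5, z = 44.5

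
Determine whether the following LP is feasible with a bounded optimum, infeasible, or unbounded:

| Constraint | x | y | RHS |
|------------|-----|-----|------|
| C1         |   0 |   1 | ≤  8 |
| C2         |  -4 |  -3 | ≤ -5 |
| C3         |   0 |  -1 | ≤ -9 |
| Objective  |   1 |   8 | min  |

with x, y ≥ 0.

Infeasible (no feasible solution exists)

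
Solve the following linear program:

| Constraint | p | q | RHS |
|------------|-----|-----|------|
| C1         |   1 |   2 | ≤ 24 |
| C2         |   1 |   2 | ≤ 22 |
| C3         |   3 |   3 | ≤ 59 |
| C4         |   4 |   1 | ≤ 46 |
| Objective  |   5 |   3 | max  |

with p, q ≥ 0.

Evaluate the objective at each vertex of the feasible region:
  z(0, 0) = 0
  z(11.5, 0) = 57.5
  z(10, 6) = 68  ←
  z(0, 11) = 33
The maximum is at p = 10, q = 6.

p = 10, q = 6, z = 68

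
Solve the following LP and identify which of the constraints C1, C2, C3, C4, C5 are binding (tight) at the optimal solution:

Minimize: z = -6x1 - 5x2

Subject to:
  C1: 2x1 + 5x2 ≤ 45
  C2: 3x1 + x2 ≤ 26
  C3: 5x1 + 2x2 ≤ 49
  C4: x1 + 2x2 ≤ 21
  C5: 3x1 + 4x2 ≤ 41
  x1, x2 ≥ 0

At x1 = 7, x2 = 5, compute slack b - a·x for each constraint:
  C1: 45 − 39 = 6  (slack)
  C2: 26 − 26 = 0  (binding)
  C3: 49 − 45 = 4  (slack)
  C4: 21 − 17 = 4  (slack)
  C5: 41 − 41 = 0  (binding)

Optimal: x1 = 7, x2 = 5
Binding: C2, C5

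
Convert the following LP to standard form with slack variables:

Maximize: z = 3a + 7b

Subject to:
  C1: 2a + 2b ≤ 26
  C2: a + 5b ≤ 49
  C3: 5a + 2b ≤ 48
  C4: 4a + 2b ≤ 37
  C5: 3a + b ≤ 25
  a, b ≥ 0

max z = 3a + 7b

s.t.
  2a + 2b + s1 = 26
  a + 5b + s2 = 49
  5a + 2b + s3 = 48
  4a + 2b + s4 = 37
  3a + b + s5 = 25
  a, b, s1, s2, s3, s4, s5 ≥ 0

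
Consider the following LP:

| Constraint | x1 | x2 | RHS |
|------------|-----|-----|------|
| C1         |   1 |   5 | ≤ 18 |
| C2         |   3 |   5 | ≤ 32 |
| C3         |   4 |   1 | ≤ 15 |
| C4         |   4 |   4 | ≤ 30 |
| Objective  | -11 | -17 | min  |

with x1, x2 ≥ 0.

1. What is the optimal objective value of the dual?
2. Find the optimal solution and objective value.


1. -84
2. x1 = 3, x2 = 3, z = -84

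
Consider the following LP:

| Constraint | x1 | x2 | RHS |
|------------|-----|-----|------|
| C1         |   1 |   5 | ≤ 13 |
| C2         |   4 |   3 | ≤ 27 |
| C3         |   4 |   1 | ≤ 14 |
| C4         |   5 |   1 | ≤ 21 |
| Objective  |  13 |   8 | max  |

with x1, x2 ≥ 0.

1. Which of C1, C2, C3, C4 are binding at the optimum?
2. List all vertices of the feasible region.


1. C1, C3
2. (0, 0), (3.5, 0), (3, 2), (0, 2.6)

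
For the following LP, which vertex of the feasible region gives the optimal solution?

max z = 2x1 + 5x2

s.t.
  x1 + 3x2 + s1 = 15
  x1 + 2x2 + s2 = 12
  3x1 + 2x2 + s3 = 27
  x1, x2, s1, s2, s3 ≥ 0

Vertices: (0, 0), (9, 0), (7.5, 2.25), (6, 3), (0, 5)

Evaluate the objective at each vertex of the feasible region:
  z(0, 0) = 0
  z(9, 0) = 18
  z(7.5, 2.25) = 26.25
  z(6, 3) = 27  ←
  z(0, 5) = 25
The maximum is at x1 = 6, x2 = 3.

(6, 3)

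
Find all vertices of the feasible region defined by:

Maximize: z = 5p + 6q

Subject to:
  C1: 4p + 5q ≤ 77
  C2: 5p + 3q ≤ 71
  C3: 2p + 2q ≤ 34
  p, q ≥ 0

(0, 0), (14.2, 0), (10, 7), (8, 9), (0, 15.4)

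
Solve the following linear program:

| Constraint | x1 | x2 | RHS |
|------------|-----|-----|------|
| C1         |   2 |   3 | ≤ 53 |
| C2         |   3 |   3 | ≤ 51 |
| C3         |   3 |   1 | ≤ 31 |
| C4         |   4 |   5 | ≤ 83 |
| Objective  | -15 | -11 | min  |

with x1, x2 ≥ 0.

Evaluate the objective at each vertex of the feasible region:
  z(0, 0) = 0
  z(10.33, 0) = -155
  z(7, 10) = -215  ←
  z(2, 15) = -195
  z(0, 16.6) = -182.6
The minimum is at x1 = 7, x2 = 10.

x1 = 7, x2 = 10, z = -215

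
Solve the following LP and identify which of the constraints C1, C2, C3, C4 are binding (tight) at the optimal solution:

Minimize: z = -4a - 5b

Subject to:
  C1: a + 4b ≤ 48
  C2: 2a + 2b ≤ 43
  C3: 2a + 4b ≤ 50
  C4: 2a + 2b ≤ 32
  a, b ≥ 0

At a = 7, b = 9, compute slack b - a·x for each constraint:
  C1: 48 − 43 = 5  (slack)
  C2: 43 − 32 = 11  (slack)
  C3: 50 − 50 = 0  (binding)
  C4: 32 − 32 = 0  (binding)

Optimal: a = 7, b = 9
Binding: C3, C4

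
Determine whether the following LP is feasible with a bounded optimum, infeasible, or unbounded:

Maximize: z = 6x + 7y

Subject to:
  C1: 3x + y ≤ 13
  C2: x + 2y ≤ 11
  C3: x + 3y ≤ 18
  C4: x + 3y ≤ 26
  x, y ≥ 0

Feasible with a bounded optimal solution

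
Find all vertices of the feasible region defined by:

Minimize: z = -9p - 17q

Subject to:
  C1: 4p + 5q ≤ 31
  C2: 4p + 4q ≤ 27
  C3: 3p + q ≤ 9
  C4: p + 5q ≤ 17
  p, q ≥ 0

(0, 0), (3, 0), (2, 3), (0, 3.4)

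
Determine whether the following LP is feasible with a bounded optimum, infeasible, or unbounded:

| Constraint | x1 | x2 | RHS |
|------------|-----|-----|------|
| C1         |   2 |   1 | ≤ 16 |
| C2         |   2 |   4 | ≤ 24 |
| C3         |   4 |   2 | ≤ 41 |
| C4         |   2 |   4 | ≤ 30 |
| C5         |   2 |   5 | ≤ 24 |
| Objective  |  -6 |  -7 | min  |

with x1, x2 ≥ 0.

Feasible with a bounded optimal solution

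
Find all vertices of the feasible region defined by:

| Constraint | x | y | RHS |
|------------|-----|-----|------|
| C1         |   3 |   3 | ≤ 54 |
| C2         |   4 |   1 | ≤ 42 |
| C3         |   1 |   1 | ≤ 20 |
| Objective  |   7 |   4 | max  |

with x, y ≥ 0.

(0, 0), (10.5, 0), (8, 10), (0, 18)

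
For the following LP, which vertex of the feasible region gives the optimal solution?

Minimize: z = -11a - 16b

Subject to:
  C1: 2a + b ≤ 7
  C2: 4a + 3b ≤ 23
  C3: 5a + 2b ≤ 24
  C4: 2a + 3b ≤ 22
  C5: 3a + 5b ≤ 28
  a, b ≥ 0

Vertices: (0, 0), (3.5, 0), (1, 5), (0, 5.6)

Evaluate the objective at each vertex of the feasible region:
  z(0, 0) = 0
  z(3.5, 0) = -38.5
  z(1, 5) = -91  ←
  z(0, 5.6) = -89.6
The minimum is at a = 1, b = 5.

(1, 5)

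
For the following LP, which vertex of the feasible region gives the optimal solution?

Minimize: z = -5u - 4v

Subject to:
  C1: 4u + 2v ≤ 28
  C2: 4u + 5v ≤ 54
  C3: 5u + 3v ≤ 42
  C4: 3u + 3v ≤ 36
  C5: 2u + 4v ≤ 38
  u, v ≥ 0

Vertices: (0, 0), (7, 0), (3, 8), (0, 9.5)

Evaluate the objective at each vertex of the feasible region:
  z(0, 0) = 0
  z(7, 0) = -35
  z(3, 8) = -47  ←
  z(0, 9.5) = -38
The minimum is at u = 3, v = 8.

(3, 8)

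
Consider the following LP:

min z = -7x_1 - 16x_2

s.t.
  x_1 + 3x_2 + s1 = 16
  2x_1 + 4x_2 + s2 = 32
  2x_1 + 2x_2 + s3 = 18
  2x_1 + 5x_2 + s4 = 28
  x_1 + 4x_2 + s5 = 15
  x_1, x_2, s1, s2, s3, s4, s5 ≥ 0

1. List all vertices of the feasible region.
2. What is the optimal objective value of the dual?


1. (0, 0), (9, 0), (7, 2), (0, 3.75)
2. -81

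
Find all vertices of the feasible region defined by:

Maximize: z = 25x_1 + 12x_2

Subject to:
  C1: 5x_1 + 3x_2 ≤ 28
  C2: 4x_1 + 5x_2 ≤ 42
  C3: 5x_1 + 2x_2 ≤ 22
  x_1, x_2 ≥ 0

(0, 0), (4.4, 0), (2, 6), (1.077, 7.538), (0, 8.4)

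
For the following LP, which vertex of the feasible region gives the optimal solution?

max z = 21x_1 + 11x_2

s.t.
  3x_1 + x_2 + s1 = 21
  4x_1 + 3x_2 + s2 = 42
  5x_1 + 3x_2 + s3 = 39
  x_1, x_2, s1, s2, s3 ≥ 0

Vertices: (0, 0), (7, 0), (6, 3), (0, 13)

Evaluate the objective at each vertex of the feasible region:
  z(0, 0) = 0
  z(7, 0) = 147
  z(6, 3) = 159  ←
  z(0, 13) = 143
The maximum is at x_1 = 6, x_2 = 3.

(6, 3)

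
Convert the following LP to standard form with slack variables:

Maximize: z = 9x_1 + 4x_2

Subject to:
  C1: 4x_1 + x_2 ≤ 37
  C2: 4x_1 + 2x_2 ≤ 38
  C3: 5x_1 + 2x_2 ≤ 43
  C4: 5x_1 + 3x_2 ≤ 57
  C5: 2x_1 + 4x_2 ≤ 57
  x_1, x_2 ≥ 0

max z = 9x_1 + 4x_2

s.t.
  4x_1 + x_2 + s1 = 37
  4x_1 + 2x_2 + s2 = 38
  5x_1 + 2x_2 + s3 = 43
  5x_1 + 3x_2 + s4 = 57
  2x_1 + 4x_2 + s5 = 57
  x_1, x_2, s1, s2, s3, s4, s5 ≥ 0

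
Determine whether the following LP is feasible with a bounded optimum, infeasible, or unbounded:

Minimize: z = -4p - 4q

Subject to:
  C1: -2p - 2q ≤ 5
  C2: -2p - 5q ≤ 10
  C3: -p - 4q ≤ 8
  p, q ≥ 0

Unbounded (objective can decrease without bound)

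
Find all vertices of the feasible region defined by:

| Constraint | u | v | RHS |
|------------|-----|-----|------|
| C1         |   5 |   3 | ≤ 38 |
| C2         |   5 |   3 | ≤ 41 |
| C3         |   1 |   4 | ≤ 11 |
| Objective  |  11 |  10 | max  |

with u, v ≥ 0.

(0, 0), (7.6, 0), (7, 1), (0, 2.75)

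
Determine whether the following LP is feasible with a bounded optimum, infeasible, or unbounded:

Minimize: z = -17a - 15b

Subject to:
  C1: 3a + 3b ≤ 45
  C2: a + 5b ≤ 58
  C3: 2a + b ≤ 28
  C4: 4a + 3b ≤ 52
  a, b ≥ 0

Feasible with a bounded optimal solution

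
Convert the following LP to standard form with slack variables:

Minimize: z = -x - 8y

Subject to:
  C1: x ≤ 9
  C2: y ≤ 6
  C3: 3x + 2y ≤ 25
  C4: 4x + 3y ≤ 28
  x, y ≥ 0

min z = -x - 8y

s.t.
  x + s1 = 9
  y + s2 = 6
  3x + 2y + s3 = 25
  4x + 3y + s4 = 28
  x, y, s1, s2, s3, s4 ≥ 0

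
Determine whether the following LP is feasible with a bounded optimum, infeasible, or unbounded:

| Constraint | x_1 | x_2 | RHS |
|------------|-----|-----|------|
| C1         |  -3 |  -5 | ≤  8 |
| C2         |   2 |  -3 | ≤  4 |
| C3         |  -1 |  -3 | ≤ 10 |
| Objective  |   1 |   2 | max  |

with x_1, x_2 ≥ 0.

Unbounded (objective can increase without bound)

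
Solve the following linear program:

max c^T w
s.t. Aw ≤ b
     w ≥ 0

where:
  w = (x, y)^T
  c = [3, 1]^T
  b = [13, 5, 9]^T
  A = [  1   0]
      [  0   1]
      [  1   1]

Evaluate the objective at each vertex of the feasible region:
  z(0, 0) = 0
  z(9, 0) = 27  ←
  z(4, 5) = 17
  z(0, 5) = 5
The maximum is at x = 9, y = 0.

x = 9, y = 0, z = 27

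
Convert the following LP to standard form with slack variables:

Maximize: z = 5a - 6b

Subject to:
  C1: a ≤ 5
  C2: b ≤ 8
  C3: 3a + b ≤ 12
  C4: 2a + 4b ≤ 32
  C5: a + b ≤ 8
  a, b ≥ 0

max z = 5a - 6b

s.t.
  a + s1 = 5
  b + s2 = 8
  3a + b + s3 = 12
  2a + 4b + s4 = 32
  a + b + s5 = 8
  a, b, s1, s2, s3, s4, s5 ≥ 0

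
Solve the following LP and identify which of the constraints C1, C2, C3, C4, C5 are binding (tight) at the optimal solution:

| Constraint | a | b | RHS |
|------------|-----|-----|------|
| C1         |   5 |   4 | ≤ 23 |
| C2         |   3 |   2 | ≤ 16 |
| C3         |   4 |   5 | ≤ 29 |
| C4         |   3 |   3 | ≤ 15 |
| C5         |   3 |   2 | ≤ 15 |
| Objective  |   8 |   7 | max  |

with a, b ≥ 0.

At a = 3, b = 2, compute slack b - a·x for each constraint:
  C1: 23 − 23 = 0  (binding)
  C2: 16 − 13 = 3  (slack)
  C3: 29 − 22 = 7  (slack)
  C4: 15 − 15 = 0  (binding)
  C5: 15 − 13 = 2  (slack)

Optimal: a = 3, b = 2
Binding: C1, C4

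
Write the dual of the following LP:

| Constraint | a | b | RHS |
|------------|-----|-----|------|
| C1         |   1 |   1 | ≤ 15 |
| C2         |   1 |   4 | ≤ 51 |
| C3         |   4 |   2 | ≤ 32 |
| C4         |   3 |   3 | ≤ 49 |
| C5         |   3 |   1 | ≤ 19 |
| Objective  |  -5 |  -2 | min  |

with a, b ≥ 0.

Primal min cᵀx s.t. Ax ≤ b, x ≥ 0  →  Dual max −bᵀy s.t. Aᵀy ≥ −c, y ≥ 0.

Maximize: z = -15y1 - 51y2 - 32y3 - 49y4 - 19y5

Subject to:
  y1 + y2 + 4y3 + 3y4 + 3y5 ≥ 5
  y1 + 4y2 + 2y3 + 3y4 + y5 ≥ 2
  y1, y2, y3, y4, y5 ≥ 0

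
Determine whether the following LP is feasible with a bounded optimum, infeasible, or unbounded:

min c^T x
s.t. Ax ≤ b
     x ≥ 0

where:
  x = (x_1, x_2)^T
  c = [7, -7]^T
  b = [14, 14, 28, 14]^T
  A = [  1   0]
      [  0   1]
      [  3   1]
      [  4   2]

Feasible with a bounded optimal solution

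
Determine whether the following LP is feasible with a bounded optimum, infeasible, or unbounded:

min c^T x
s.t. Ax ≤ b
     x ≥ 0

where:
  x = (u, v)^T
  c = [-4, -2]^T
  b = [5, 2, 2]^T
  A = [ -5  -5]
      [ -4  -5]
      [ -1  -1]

Unbounded (objective can decrease without bound)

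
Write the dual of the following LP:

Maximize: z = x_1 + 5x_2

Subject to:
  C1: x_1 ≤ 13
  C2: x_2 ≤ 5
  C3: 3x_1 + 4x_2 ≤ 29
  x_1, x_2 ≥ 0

Primal max cᵀx s.t. Ax ≤ b, x ≥ 0  →  Dual min bᵀy s.t. Aᵀy ≥ c, y ≥ 0.

Minimize: z = 13y1 + 5y2 + 29y3

Subject to:
  y1 + 3y3 ≥ 1
  y2 + 4y3 ≥ 5
  y1, y2, y3 ≥ 0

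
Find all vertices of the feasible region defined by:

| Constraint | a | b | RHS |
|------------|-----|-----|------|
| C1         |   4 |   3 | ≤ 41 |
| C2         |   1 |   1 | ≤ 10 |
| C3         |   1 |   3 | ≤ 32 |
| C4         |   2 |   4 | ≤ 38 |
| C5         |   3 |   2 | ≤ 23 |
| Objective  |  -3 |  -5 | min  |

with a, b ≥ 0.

(0, 0), (7.667, 0), (3, 7), (1, 9), (0, 9.5)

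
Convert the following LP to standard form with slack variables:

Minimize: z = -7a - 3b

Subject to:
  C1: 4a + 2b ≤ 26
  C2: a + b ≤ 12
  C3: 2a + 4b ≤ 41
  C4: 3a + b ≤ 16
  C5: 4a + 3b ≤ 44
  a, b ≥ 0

min z = -7a - 3b

s.t.
  4a + 2b + s1 = 26
  a + b + s2 = 12
  2a + 4b + s3 = 41
  3a + b + s4 = 16
  4a + 3b + s5 = 44
  a, b, s1, s2, s3, s4, s5 ≥ 0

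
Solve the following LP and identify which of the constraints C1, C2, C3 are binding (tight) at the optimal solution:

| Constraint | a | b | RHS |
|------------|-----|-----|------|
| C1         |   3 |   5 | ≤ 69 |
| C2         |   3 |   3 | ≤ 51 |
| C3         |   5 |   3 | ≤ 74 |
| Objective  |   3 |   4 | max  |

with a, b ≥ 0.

At a = 8, b = 9, compute slack b - a·x for each constraint:
  C1: 69 − 69 = 0  (binding)
  C2: 51 − 51 = 0  (binding)
  C3: 74 − 67 = 7  (slack)

Optimal: a = 8, b = 9
Binding: C1, C2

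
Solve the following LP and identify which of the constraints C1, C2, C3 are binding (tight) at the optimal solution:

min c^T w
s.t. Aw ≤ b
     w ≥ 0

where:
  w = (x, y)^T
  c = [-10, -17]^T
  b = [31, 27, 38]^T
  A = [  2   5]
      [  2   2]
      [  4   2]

At x = 8, y = 3, compute slack b - a·x for each constraint:
  C1: 31 − 31 = 0  (binding)
  C2: 27 − 22 = 5  (slack)
  C3: 38 − 38 = 0  (binding)

Optimal: x = 8, y = 3
Binding: C1, C3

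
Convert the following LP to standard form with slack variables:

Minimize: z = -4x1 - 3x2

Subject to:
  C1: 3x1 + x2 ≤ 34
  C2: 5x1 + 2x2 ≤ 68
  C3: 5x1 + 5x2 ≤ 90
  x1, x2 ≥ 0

min z = -4x1 - 3x2

s.t.
  3x1 + x2 + s1 = 34
  5x1 + 2x2 + s2 = 68
  5x1 + 5x2 + s3 = 90
  x1, x2, s1, s2, s3 ≥ 0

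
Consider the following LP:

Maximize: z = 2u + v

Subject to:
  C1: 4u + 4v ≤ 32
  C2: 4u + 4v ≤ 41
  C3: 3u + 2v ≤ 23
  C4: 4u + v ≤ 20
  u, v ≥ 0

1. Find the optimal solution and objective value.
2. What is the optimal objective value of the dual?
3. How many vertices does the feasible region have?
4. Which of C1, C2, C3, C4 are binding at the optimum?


1. u = 4, v = 4, z = 12
2. 12
3. 4
4. C1, C4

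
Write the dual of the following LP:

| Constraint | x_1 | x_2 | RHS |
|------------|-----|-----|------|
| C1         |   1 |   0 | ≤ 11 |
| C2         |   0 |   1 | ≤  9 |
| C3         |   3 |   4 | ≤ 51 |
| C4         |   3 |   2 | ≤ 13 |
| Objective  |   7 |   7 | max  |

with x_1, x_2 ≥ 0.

Primal max cᵀx s.t. Ax ≤ b, x ≥ 0  →  Dual min bᵀy s.t. Aᵀy ≥ c, y ≥ 0.

Minimize: z = 11y1 + 9y2 + 51y3 + 13y4

Subject to:
  y1 + 3y3 + 3y4 ≥ 7
  y2 + 4y3 + 2y4 ≥ 7
  y1, y2, y3, y4 ≥ 0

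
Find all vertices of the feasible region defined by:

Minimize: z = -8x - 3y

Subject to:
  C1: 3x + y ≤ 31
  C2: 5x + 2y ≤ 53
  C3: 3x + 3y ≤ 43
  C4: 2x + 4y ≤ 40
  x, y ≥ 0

(0, 0), (10.33, 0), (9, 4), (8.25, 5.875), (0, 10)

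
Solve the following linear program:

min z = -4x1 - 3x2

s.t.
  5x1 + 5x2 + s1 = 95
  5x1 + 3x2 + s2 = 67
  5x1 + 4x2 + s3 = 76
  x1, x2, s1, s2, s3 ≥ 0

Evaluate the objective at each vertex of the feasible region:
  z(0, 0) = 0
  z(13.4, 0) = -53.6
  z(8, 9) = -59  ←
  z(0, 19) = -57
The minimum is at x1 = 8, x2 = 9.

x1 = 8, x2 = 9, z = -59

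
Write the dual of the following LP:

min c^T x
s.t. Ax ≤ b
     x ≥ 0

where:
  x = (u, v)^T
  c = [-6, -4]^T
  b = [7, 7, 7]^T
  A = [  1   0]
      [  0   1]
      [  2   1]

Primal min cᵀx s.t. Ax ≤ b, x ≥ 0  →  Dual max −bᵀy s.t. Aᵀy ≥ −c, y ≥ 0.

Maximize: z = -7y1 - 7y2 - 7y3

Subject to:
  y1 + 2y3 ≥ 6
  y2 + y3 ≥ 4
  y1, y2, y3 ≥ 0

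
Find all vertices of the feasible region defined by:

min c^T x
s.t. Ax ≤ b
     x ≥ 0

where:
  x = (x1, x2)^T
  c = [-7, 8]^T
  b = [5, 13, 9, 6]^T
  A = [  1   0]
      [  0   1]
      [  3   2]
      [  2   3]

(0, 0), (3, 0), (0, 2)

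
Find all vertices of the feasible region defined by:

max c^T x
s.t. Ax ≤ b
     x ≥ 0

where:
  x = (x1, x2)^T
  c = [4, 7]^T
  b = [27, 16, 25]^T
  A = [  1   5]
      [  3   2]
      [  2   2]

(0, 0), (5.333, 0), (2, 5), (0, 5.4)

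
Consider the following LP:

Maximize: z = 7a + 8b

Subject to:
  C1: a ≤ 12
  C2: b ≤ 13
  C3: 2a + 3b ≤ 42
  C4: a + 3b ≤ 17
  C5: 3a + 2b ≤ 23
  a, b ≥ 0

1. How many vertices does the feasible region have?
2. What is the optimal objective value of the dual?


1. 4
2. 67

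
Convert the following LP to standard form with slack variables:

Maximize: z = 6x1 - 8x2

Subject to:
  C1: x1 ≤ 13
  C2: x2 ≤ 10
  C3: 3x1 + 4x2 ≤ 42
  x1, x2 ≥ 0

max z = 6x1 - 8x2

s.t.
  x1 + s1 = 13
  x2 + s2 = 10
  3x1 + 4x2 + s3 = 42
  x1, x2, s1, s2, s3 ≥ 0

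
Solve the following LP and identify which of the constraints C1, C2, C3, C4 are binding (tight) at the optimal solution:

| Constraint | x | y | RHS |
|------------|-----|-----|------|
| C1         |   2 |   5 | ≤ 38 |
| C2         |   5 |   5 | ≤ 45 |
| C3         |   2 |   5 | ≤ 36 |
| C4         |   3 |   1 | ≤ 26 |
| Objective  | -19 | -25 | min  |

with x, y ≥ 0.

At x = 3, y = 6, compute slack b - a·x for each constraint:
  C1: 38 − 36 = 2  (slack)
  C2: 45 − 45 = 0  (binding)
  C3: 36 − 36 = 0  (binding)
  C4: 26 − 15 = 11  (slack)

Optimal: x = 3, y = 6
Binding: C2, C3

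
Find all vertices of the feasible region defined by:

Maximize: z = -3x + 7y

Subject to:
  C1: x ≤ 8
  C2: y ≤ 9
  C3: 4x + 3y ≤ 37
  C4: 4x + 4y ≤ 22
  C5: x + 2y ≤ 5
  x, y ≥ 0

(0, 0), (5, 0), (0, 2.5)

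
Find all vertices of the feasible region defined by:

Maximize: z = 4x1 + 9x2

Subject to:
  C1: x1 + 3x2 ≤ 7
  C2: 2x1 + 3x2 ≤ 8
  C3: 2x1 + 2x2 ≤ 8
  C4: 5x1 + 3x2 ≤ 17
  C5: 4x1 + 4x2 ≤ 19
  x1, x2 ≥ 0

(0, 0), (3.4, 0), (3, 0.6667), (1, 2), (0, 2.333)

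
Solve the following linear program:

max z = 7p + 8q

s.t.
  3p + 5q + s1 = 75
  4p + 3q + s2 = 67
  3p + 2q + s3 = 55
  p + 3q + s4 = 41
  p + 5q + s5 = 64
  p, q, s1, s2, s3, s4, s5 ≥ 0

Evaluate the objective at each vertex of the feasible region:
  z(0, 0) = 0
  z(16.75, 0) = 117.2
  z(10, 9) = 142  ←
  z(5.5, 11.7) = 132.1
  z(0, 12.8) = 102.4
The maximum is at p = 10, q = 9.

p = 10, q = 9, z = 142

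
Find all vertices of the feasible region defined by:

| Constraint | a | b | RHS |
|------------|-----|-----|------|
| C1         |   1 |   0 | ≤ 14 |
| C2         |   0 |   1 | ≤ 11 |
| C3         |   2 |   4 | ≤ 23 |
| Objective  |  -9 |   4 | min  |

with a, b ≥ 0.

(0, 0), (11.5, 0), (0, 5.75)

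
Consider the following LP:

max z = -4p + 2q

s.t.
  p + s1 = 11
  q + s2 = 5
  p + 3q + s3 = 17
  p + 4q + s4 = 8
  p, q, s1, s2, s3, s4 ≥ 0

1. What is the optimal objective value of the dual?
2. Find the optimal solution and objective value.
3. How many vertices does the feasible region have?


1. 4
2. p = 0, q = 2, z = 4
3. 3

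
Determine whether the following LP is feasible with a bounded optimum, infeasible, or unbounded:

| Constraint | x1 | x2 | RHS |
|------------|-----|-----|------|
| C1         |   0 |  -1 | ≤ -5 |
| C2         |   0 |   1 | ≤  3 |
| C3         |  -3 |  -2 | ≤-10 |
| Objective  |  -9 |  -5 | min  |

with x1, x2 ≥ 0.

Infeasible (no feasible solution exists)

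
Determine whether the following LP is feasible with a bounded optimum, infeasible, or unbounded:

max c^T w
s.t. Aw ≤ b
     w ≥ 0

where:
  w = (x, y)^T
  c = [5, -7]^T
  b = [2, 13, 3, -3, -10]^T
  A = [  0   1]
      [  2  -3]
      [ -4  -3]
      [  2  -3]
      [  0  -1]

Infeasible (no feasible solution exists)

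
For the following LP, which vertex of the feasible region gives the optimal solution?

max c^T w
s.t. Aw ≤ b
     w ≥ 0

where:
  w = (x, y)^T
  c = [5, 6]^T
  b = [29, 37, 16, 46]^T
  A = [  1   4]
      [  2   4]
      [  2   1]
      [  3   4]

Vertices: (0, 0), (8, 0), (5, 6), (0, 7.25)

Evaluate the objective at each vertex of the feasible region:
  z(0, 0) = 0
  z(8, 0) = 40
  z(5, 6) = 61  ←
  z(0, 7.25) = 43.5
The maximum is at x = 5, y = 6.

(5, 6)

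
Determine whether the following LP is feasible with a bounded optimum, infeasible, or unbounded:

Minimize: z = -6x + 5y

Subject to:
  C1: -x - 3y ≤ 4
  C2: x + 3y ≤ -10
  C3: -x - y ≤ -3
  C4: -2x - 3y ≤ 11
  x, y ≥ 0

Infeasible (no feasible solution exists)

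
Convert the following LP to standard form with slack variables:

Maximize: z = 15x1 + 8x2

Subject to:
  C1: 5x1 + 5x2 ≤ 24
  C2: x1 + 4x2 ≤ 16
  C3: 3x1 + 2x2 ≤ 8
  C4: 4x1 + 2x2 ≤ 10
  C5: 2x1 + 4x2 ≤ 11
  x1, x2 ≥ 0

max z = 15x1 + 8x2

s.t.
  5x1 + 5x2 + s1 = 24
  x1 + 4x2 + s2 = 16
  3x1 + 2x2 + s3 = 8
  4x1 + 2x2 + s4 = 10
  2x1 + 4x2 + s5 = 11
  x1, x2, s1, s2, s3, s4, s5 ≥ 0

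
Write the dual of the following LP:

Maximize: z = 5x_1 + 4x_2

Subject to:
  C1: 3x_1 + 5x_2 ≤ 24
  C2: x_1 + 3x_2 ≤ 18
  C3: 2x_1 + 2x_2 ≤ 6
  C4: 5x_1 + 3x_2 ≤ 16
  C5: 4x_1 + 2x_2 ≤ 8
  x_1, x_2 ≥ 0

Primal max cᵀx s.t. Ax ≤ b, x ≥ 0  →  Dual min bᵀy s.t. Aᵀy ≥ c, y ≥ 0.

Minimize: z = 24y1 + 18y2 + 6y3 + 16y4 + 8y5

Subject to:
  3y1 + y2 + 2y3 + 5y4 + 4y5 ≥ 5
  5y1 + 3y2 + 2y3 + 3y4 + 2y5 ≥ 4
  y1, y2, y3, y4, y5 ≥ 0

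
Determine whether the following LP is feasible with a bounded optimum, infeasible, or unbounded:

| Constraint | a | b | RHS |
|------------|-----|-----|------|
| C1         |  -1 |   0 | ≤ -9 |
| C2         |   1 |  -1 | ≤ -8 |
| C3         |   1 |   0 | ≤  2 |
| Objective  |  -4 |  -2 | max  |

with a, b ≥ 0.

Infeasible (no feasible solution exists)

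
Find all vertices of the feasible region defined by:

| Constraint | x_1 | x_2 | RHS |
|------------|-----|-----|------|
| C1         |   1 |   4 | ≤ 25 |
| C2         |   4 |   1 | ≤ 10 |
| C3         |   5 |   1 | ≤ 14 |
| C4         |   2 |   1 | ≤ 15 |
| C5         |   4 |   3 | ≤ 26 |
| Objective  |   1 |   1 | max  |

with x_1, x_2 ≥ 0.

(0, 0), (2.5, 0), (1, 6), (0, 6.25)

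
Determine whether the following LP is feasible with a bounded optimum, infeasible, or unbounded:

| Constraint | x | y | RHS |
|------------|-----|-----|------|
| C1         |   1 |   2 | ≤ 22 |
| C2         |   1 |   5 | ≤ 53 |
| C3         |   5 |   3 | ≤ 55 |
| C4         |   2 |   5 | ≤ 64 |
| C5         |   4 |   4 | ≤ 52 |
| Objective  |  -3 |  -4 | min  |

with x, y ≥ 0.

Feasible with a bounded optimal solution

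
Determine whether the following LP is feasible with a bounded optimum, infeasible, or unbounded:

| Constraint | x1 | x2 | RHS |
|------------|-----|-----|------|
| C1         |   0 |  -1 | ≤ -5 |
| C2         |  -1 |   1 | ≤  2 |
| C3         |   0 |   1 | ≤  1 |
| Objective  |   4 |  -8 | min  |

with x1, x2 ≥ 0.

Infeasible (no feasible solution exists)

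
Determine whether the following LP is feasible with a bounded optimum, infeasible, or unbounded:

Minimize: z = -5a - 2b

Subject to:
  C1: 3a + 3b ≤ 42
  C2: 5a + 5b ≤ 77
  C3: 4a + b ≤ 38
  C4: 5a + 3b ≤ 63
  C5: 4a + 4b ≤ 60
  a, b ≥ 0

Feasible with a bounded optimal solution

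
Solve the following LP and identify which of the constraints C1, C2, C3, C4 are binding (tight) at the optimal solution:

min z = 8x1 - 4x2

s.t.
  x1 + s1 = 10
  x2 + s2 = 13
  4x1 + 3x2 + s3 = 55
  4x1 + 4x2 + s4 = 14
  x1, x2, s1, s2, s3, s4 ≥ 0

At x1 = 0, x2 = 3.5, compute slack b - a·x for each constraint:
  C1: 10 − 0 = 10  (slack)
  C2: 13 − 3.5 = 9.5  (slack)
  C3: 55 − 10.5 = 44.5  (slack)
  C4: 14 − 14 = 0  (binding)

Optimal: x1 = 0, x2 = 3.5
Binding: C4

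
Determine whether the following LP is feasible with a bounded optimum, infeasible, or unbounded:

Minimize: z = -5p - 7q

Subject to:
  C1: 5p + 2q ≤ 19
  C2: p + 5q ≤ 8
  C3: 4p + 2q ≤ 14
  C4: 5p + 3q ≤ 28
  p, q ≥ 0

Feasible with a bounded optimal solution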